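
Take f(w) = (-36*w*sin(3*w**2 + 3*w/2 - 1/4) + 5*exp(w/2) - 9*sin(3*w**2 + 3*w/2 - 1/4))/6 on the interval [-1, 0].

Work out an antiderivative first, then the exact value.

An antiderivative F(w) passes only if d/dw[F] lands on f(w) exactly.
F(w) = 5*exp(w/2)/3 + cos(3*w**2 + 3*w/2 - 1/4) is an antiderivative of f.
Check: d/dw[5*exp(w/2)/3 + cos(3*w**2 + 3*w/2 - 1/4)] = -6*w*sin(3*w**2 + 3*w/2 - 1/4) + 5*exp(w/2)/6 - 3*sin(3*w**2 + 3*w/2 - 1/4)/2, which equals f(w).
F(0) = cos(1/4) + 5/3; F(-1) = cos(5/4) + 5*exp(-1/2)/3.
Integral = F(0) - F(-1) = -5*exp(-1/2)/3 - cos(5/4) + cos(1/4) + 5/3.

Antiderivative: F(w) = 5*exp(w/2)/3 + cos(3*w**2 + 3*w/2 - 1/4); value = -5*exp(-1/2)/3 - cos(5/4) + cos(1/4) + 5/3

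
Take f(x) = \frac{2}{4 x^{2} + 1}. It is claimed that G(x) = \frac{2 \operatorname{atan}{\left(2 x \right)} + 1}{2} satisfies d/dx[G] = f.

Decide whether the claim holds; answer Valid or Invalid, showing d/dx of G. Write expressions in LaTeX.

d/dx[G] = \frac{2}{4 x^{2} + 1}
This equals f(x) exactly, so the claim holds.

Valid: G'(x) = f(x).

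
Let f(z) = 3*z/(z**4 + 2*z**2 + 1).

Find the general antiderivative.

The substitution u = z**2 + 1 works: f is exactly (dF/du)*(du/dz) for that inner function.
Check: d/dz[-3/(2*z**2 + 2)] = 3*z/(z**4 + 2*z**2 + 1) = f(z).

F(z) = -3/(2*z**2 + 2) + C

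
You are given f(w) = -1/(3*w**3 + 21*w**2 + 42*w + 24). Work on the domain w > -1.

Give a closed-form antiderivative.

Factor the denominator (3*(w + 1)*(w + 2)*(w + 4)) and decompose: f = -1/(18*(w + 4)) + 1/(6*(w + 2)) - 1/(9*(w + 1)); each piece integrates to a log, atan, or power term.
Check: d/dw[-log(w + 1)/9 + log(w + 2)/6 - log(w + 4)/18] = -1/(3*w**3 + 21*w**2 + 42*w + 24) = f(w).

An antiderivative is F(w) = -log(w + 1)/9 + log(w + 2)/6 - log(w + 4)/18.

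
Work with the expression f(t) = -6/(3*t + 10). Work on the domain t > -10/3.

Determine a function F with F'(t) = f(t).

A candidate is checked by its d/dt: the result must match f(t).
Check: d/dt[-2*log(3*t/2 + 5)] = -6/(3*t + 10) = f(t).

An antiderivative is F(t) = -2*log(3*t/2 + 5).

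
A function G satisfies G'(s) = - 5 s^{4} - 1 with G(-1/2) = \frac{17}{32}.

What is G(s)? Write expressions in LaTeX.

Recover the given G'(s) by differentiating a candidate G(s); any mismatch rules it out.
A general antiderivative is - s^{5} - s + C.
The condition gives C = \frac{17}{32} - (\frac{17}{32}) = 0.
So G(s) = - s^{5} - s.
Check: d/ds[- s^{5} - s] = - 5 s^{4} - 1 = G'(s).

G(s) = - s^{5} - s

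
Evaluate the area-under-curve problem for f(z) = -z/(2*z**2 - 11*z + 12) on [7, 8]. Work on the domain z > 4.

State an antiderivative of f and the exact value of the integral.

The denominator factors as (z - 4)*(2*z - 3); partial fractions split f into directly integrable pieces: 3/(5*(2*z - 3)) - 4/(5*(z - 4)).
F(z) = -4*log(z - 4)/5 + 3*log(z - 3/2)/10 is an antiderivative of f.
Check: d/dz[-4*log(z - 4)/5 + 3*log(z - 3/2)/10] = -z/(2*z**2 - 11*z + 12) = f(z).
F(8) = -4*log(4)/5 + 3*log(13/2)/10; F(7) = -4*log(3)/5 + 3*log(11/2)/10.
Integral = F(8) - F(7) = -4*log(4)/5 - 3*log(11/2)/10 + 3*log(13/2)/10 + 4*log(3)/5.

Antiderivative: F(z) = -4*log(z - 4)/5 + 3*log(z - 3/2)/10; value = -4*log(4)/5 - 3*log(11/2)/10 + 3*log(13/2)/10 + 4*log(3)/5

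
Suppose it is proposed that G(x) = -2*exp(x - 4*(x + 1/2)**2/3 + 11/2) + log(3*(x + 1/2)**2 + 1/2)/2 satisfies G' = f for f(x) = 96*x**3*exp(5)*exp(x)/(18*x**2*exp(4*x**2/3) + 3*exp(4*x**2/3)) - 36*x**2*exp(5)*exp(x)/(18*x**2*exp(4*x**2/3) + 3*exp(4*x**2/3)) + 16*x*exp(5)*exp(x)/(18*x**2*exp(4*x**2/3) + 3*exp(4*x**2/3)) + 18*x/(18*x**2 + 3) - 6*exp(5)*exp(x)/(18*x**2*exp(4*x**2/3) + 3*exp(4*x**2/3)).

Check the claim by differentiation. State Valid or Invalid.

Invalid: d/dx[G] - f = (-1152*x**5*exp(5)*exp(x) + 1152*x**5*exp(31/6)*exp(-x/3) - 720*x**4*exp(5)*exp(x) + 1296*x**4*exp(31/6)*exp(-x/3) - 240*x**3*exp(5)*exp(x) + 816*x**3*exp(31/6)*exp(-x/3) + 60*x**2*exp(5)*exp(x) - 108*x**2*exp(4*x**2/3) + 276*x**2*exp(31/6)*exp(-x/3) - 8*x*exp(5)*exp(x) - 54*x*exp(4*x**2/3) + 104*x*exp(31/6)*exp(-x/3) + 30*exp(5)*exp(x) + 18*exp(4*x**2/3) + 10*exp(31/6)*exp(-x/3))/(216*x**4*exp(4*x**2/3) + 216*x**3*exp(4*x**2/3) + 126*x**2*exp(4*x**2/3) + 36*x*exp(4*x**2/3) + 15*exp(4*x**2/3)), which is not 0.

d/dx[G] = (192*x**3*exp(31/6)*exp(-x/3)*exp(-4*x**2/3) + 216*x**2*exp(31/6)*exp(-x/3)*exp(-4*x**2/3) + 36*x + 104*x*exp(31/6)*exp(-x/3)*exp(-4*x**2/3) + 18 + 10*exp(31/6)*exp(-x/3)*exp(-4*x**2/3))/(36*x**2 + 36*x + 15)
d/dx[G] - f(x) = (-1152*x**5*exp(5)*exp(x) + 1152*x**5*exp(31/6)*exp(-x/3) - 720*x**4*exp(5)*exp(x) + 1296*x**4*exp(31/6)*exp(-x/3) - 240*x**3*exp(5)*exp(x) + 816*x**3*exp(31/6)*exp(-x/3) + 60*x**2*exp(5)*exp(x) - 108*x**2*exp(4*x**2/3) + 276*x**2*exp(31/6)*exp(-x/3) - 8*x*exp(5)*exp(x) - 54*x*exp(4*x**2/3) + 104*x*exp(31/6)*exp(-x/3) + 30*exp(5)*exp(x) + 18*exp(4*x**2/3) + 10*exp(31/6)*exp(-x/3))/(216*x**4*exp(4*x**2/3) + 216*x**3*exp(4*x**2/3) + 126*x**2*exp(4*x**2/3) + 36*x*exp(4*x**2/3) + 15*exp(4*x**2/3)) != 0.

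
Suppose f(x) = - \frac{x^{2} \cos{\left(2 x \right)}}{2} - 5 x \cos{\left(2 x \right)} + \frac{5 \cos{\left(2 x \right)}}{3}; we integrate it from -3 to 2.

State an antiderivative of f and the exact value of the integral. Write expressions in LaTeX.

Integrate term by term and add the pieces.
F(x) = - \frac{x^{2} \sin{\left(2 x \right)}}{4} - \frac{5 x \sin{\left(2 x \right)}}{2} - \frac{x \cos{\left(2 x \right)}}{4} + \frac{23 \sin{\left(2 x \right)}}{24} - \frac{5 \cos{\left(2 x \right)}}{4} is an antiderivative of f.
Check: d/dx[- \frac{x^{2} \sin{\left(2 x \right)}}{4} - \frac{5 x \sin{\left(2 x \right)}}{2} - \frac{x \cos{\left(2 x \right)}}{4} + \frac{23 \sin{\left(2 x \right)}}{24} - \frac{5 \cos{\left(2 x \right)}}{4}] = - \frac{x^{2} \cos{\left(2 x \right)}}{2} - 5 x \cos{\left(2 x \right)} + \frac{5 \cos{\left(2 x \right)}}{3} = f(x).
F(2) = - \frac{7 \cos{\left(4 \right)}}{4} - \frac{121 \sin{\left(4 \right)}}{24}; F(-3) = - \frac{\cos{\left(6 \right)}}{2} - \frac{149 \sin{\left(6 \right)}}{24}.
Integral = F(2) - F(-3) = \frac{149 \sin{\left(6 \right)}}{24} + \frac{\cos{\left(6 \right)}}{2} - \frac{7 \cos{\left(4 \right)}}{4} - \frac{121 \sin{\left(4 \right)}}{24}.

Antiderivative: F(x) = - \frac{x^{2} \sin{\left(2 x \right)}}{4} - \frac{5 x \sin{\left(2 x \right)}}{2} - \frac{x \cos{\left(2 x \right)}}{4} + \frac{23 \sin{\left(2 x \right)}}{24} - \frac{5 \cos{\left(2 x \right)}}{4}; value = \frac{149 \sin{\left(6 \right)}}{24} + \frac{\cos{\left(6 \right)}}{2} - \frac{7 \cos{\left(4 \right)}}{4} - \frac{121 \sin{\left(4 \right)}}{24}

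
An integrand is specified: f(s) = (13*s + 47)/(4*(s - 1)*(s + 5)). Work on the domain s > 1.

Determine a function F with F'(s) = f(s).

Any candidate F(s) must reproduce f(s) exactly when differentiated.
Check: d/ds[(3*log(s/2 + 5/2) + 10*log(s - 1))/4] = (13*s + 47)/(4*s**2 + 16*s - 20), which equals f(s).

An antiderivative is F(s) = (3*log(s/2 + 5/2) + 10*log(s - 1))/4.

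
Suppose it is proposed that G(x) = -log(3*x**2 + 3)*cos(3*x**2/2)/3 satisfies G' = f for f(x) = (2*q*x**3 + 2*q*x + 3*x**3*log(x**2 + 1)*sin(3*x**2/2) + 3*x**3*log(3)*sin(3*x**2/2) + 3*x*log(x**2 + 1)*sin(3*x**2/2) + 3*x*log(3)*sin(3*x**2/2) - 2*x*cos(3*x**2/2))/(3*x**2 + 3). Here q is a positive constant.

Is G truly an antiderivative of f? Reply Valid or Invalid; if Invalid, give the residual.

d/dx[G] = (3*x**3*log(x**2 + 1)*sin(3*x**2/2) + 3*x**3*log(3)*sin(3*x**2/2) + 3*x*log(x**2 + 1)*sin(3*x**2/2) + 3*x*log(3)*sin(3*x**2/2) - 2*x*cos(3*x**2/2))/(3*x**2 + 3)
d/dx[G] - f(x) = -2*q*x/3 != 0.

Invalid: d/dx[G] - f = -2*q*x/3, which is not 0.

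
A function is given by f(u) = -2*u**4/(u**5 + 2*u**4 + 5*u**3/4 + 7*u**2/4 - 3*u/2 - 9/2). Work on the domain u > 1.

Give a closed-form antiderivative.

Factor the denominator ((u - 1)*(2*u + 3)**2*(u**2 + 2)) and decompose: f = -32*(11*u - 25)/(867*(u**2 + 2)) - 21492/(7225*(2*u + 3)) + 324/(85*(2*u + 3)**2) - 8/(75*(u - 1)); each piece integrates to a log, atan, or power term.
Check: d/du[-8*log(u - 1)/75 - 10746*log(u + 3/2)/7225 - 176*log(u**2 + 2)/867 + 400*sqrt(2)*atan(sqrt(2)*u/2)/867 - 648/(680*u + 1020)] = -8*u**4/(4*u**5 + 8*u**4 + 5*u**3 + 7*u**2 - 6*u - 18), which equals f(u).

An antiderivative is F(u) = -8*log(u - 1)/75 - 10746*log(u + 3/2)/7225 - 176*log(u**2 + 2)/867 + 400*sqrt(2)*atan(sqrt(2)*u/2)/867 - 648/(680*u + 1020).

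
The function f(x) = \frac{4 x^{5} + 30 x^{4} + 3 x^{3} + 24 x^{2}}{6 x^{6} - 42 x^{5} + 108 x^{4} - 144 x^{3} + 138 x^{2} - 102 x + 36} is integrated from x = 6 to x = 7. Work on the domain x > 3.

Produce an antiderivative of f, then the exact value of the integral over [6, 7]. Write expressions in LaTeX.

Antiderivative: F(x) = \frac{3699 \left(x - 1\right) \log{\left(x - 3 \right)} - 5824 \left(x - 1\right) \log{\left(x - 2 \right)} + 2275 \left(x - 1\right) \log{\left(x - 1 \right)} + 5 \left(x - 1\right) \log{\left(x^{2} + 1 \right)} - 14 \left(x - 1\right) \operatorname{atan}{\left(x \right)} - 610}{240 \left(x - 1\right)}; value = - \frac{8099 \log{\left(5 \right)}}{240} - \frac{1233 \log{\left(3 \right)}}{80} - \frac{7 \operatorname{atan}{\left(7 \right)}}{120} - \frac{\log{\left(37 \right)}}{48} + \frac{\log{\left(50 \right)}}{48} + \frac{7 \operatorname{atan}{\left(6 \right)}}{120} + \frac{61}{720} + \frac{455 \log{\left(6 \right)}}{48} + \frac{9523 \log{\left(4 \right)}}{240}

The denominator factors as 6 \left(x - 3\right) \left(x - 2\right) \left(x - 1\right)^{2} \left(x^{2} + 1\right); partial fractions split f into directly integrable pieces: \frac{5 x - 7}{120 \left(x^{2} + 1\right)} + \frac{455}{48 \left(x - 1\right)} + \frac{61}{24 \left(x - 1\right)^{2}} - \frac{364}{15 \left(x - 2\right)} + \frac{1233}{80 \left(x - 3\right)}.
F(x) = \frac{3699 \left(x - 1\right) \log{\left(x - 3 \right)} - 5824 \left(x - 1\right) \log{\left(x - 2 \right)} + 2275 \left(x - 1\right) \log{\left(x - 1 \right)} + 5 \left(x - 1\right) \log{\left(x^{2} + 1 \right)} - 14 \left(x - 1\right) \operatorname{atan}{\left(x \right)} - 610}{240 \left(x - 1\right)} is an antiderivative of f.
Check: d/dx[\frac{3699 \left(x - 1\right) \log{\left(x - 3 \right)} - 5824 \left(x - 1\right) \log{\left(x - 2 \right)} + 2275 \left(x - 1\right) \log{\left(x - 1 \right)} + 5 \left(x - 1\right) \log{\left(x^{2} + 1 \right)} - 14 \left(x - 1\right) \operatorname{atan}{\left(x \right)} - 610}{240 \left(x - 1\right)}] = \frac{4 x^{5} + 30 x^{4} + 3 x^{3} + 24 x^{2}}{6 x^{6} - 42 x^{5} + 108 x^{4} - 144 x^{3} + 138 x^{2} - 102 x + 36} = f(x).
F(7) = - \frac{364 \log{\left(5 \right)}}{15} - \frac{61}{144} - \frac{7 \operatorname{atan}{\left(7 \right)}}{120} + \frac{\log{\left(50 \right)}}{48} + \frac{455 \log{\left(6 \right)}}{48} + \frac{1233 \log{\left(4 \right)}}{80}; F(6) = - \frac{364 \log{\left(4 \right)}}{15} - \frac{61}{120} - \frac{7 \operatorname{atan}{\left(6 \right)}}{120} + \frac{\log{\left(37 \right)}}{48} + \frac{455 \log{\left(5 \right)}}{48} + \frac{1233 \log{\left(3 \right)}}{80}.
Integral = F(7) - F(6) = - \frac{8099 \log{\left(5 \right)}}{240} - \frac{1233 \log{\left(3 \right)}}{80} - \frac{7 \operatorname{atan}{\left(7 \right)}}{120} - \frac{\log{\left(37 \right)}}{48} + \frac{\log{\left(50 \right)}}{48} + \frac{7 \operatorname{atan}{\left(6 \right)}}{120} + \frac{61}{720} + \frac{455 \log{\left(6 \right)}}{48} + \frac{9523 \log{\left(4 \right)}}{240}.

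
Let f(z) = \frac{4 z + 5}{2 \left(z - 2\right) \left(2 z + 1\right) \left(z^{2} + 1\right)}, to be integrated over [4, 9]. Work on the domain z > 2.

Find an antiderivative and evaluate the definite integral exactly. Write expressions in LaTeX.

The denominator factors as 2 \left(z - 2\right) \left(2 z + 1\right) \left(z^{2} + 1\right); partial fractions split f into directly integrable pieces: - \frac{z + 32}{50 \left(z^{2} + 1\right)} - \frac{12}{25 \left(2 z + 1\right)} + \frac{13}{50 \left(z - 2\right)}.
F(z) = \frac{13 \log{\left(z - 2 \right)}}{50} - \frac{6 \log{\left(z + \frac{1}{2} \right)}}{25} - \frac{\log{\left(z^{2} + 1 \right)}}{100} - \frac{16 \operatorname{atan}{\left(z \right)}}{25} is an antiderivative of f.
Check: d/dz[\frac{13 \log{\left(z - 2 \right)}}{50} - \frac{6 \log{\left(z + \frac{1}{2} \right)}}{25} - \frac{\log{\left(z^{2} + 1 \right)}}{100} - \frac{16 \operatorname{atan}{\left(z \right)}}{25}] = \frac{4 z + 5}{4 z^{4} - 6 z^{3} - 6 z - 4}, which equals f(z).
F(9) = - \frac{16 \operatorname{atan}{\left(9 \right)}}{25} - \frac{6 \log{\left(\frac{19}{2} \right)}}{25} - \frac{\log{\left(82 \right)}}{100} + \frac{13 \log{\left(7 \right)}}{50}; F(4) = - \frac{16 \operatorname{atan}{\left(4 \right)}}{25} - \frac{6 \log{\left(\frac{9}{2} \right)}}{25} - \frac{\log{\left(17 \right)}}{100} + \frac{13 \log{\left(2 \right)}}{50}.
Integral = F(9) - F(4) = - \frac{16 \operatorname{atan}{\left(9 \right)}}{25} - \frac{6 \log{\left(\frac{19}{2} \right)}}{25} - \frac{13 \log{\left(2 \right)}}{50} - \frac{\log{\left(82 \right)}}{100} + \frac{\log{\left(17 \right)}}{100} + \frac{6 \log{\left(\frac{9}{2} \right)}}{25} + \frac{13 \log{\left(7 \right)}}{50} + \frac{16 \operatorname{atan}{\left(4 \right)}}{25}.

Antiderivative: F(z) = \frac{13 \log{\left(z - 2 \right)}}{50} - \frac{6 \log{\left(z + \frac{1}{2} \right)}}{25} - \frac{\log{\left(z^{2} + 1 \right)}}{100} - \frac{16 \operatorname{atan}{\left(z \right)}}{25}; value = - \frac{16 \operatorname{atan}{\left(9 \right)}}{25} - \frac{6 \log{\left(\frac{19}{2} \right)}}{25} - \frac{13 \log{\left(2 \right)}}{50} - \frac{\log{\left(82 \right)}}{100} + \frac{\log{\left(17 \right)}}{100} + \frac{6 \log{\left(\frac{9}{2} \right)}}{25} + \frac{13 \log{\left(7 \right)}}{50} + \frac{16 \operatorname{atan}{\left(4 \right)}}{25}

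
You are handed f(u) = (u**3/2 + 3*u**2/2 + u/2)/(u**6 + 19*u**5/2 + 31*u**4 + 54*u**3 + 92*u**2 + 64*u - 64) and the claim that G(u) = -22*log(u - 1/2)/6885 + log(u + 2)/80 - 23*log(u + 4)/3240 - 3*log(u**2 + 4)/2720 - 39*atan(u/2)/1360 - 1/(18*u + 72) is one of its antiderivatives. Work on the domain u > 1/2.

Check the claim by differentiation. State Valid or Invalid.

Invalid: d/du[G] - f = (-2*u**3 - 6*u**2 - 2*u)/(2*u**6 + 19*u**5 + 62*u**4 + 108*u**3 + 184*u**2 + 128*u - 128), which is not 0.

d/du[G] = (-u**3 - 3*u**2 - u)/(2*u**6 + 19*u**5 + 62*u**4 + 108*u**3 + 184*u**2 + 128*u - 128)
d/du[G] - f(u) = (-2*u**3 - 6*u**2 - 2*u)/(2*u**6 + 19*u**5 + 62*u**4 + 108*u**3 + 184*u**2 + 128*u - 128) != 0.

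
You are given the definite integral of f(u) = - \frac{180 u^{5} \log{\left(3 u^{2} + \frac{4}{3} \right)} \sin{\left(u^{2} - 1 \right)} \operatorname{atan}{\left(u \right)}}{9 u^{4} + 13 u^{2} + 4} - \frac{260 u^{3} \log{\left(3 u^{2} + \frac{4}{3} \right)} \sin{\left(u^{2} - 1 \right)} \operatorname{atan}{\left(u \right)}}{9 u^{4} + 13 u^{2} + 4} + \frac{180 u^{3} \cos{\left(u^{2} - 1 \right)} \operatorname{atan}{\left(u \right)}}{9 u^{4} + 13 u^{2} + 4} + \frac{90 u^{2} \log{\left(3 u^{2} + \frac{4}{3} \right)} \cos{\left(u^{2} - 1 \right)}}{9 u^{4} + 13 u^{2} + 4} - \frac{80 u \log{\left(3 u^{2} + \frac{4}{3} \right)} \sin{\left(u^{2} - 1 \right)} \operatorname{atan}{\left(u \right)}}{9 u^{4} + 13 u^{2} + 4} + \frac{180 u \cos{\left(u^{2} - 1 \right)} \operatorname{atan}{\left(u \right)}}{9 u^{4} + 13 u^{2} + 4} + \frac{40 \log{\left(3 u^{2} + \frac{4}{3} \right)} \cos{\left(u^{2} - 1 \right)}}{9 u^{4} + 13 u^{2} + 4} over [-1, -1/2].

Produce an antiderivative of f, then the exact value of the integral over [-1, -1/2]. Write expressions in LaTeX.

Integrate term by term and add the pieces.
F(u) = 10 \log{\left(3 u^{2} + \frac{4}{3} \right)} \cos{\left(u^{2} - 1 \right)} \operatorname{atan}{\left(u \right)} is an antiderivative of f.
Check: d/du[10 \log{\left(3 u^{2} + \frac{4}{3} \right)} \cos{\left(u^{2} - 1 \right)} \operatorname{atan}{\left(u \right)}] = \frac{- 180 u^{5} \log{\left(3 u^{2} + \frac{4}{3} \right)} \sin{\left(u^{2} - 1 \right)} \operatorname{atan}{\left(u \right)} - 260 u^{3} \log{\left(3 u^{2} + \frac{4}{3} \right)} \sin{\left(u^{2} - 1 \right)} \operatorname{atan}{\left(u \right)} + 180 u^{3} \cos{\left(u^{2} - 1 \right)} \operatorname{atan}{\left(u \right)} + 90 u^{2} \log{\left(3 u^{2} + \frac{4}{3} \right)} \cos{\left(u^{2} - 1 \right)} - 80 u \log{\left(3 u^{2} + \frac{4}{3} \right)} \sin{\left(u^{2} - 1 \right)} \operatorname{atan}{\left(u \right)} + 180 u \cos{\left(u^{2} - 1 \right)} \operatorname{atan}{\left(u \right)} + 40 \log{\left(3 u^{2} + \frac{4}{3} \right)} \cos{\left(u^{2} - 1 \right)}}{9 u^{4} + 13 u^{2} + 4}, which equals f(u).
F(-1/2) = - 10 \log{\left(\frac{25}{12} \right)} \cos{\left(\frac{3}{4} \right)} \operatorname{atan}{\left(\frac{1}{2} \right)}; F(-1) = - \frac{5 \pi \log{\left(\frac{13}{3} \right)}}{2}.
Integral = F(-1/2) - F(-1) = - 10 \log{\left(\frac{25}{12} \right)} \cos{\left(\frac{3}{4} \right)} \operatorname{atan}{\left(\frac{1}{2} \right)} + \frac{5 \pi \log{\left(\frac{13}{3} \right)}}{2}.

Antiderivative: F(u) = 10 \log{\left(3 u^{2} + \frac{4}{3} \right)} \cos{\left(u^{2} - 1 \right)} \operatorname{atan}{\left(u \right)}; value = - 10 \log{\left(\frac{25}{12} \right)} \cos{\left(\frac{3}{4} \right)} \operatorname{atan}{\left(\frac{1}{2} \right)} + \frac{5 \pi \log{\left(\frac{13}{3} \right)}}{2}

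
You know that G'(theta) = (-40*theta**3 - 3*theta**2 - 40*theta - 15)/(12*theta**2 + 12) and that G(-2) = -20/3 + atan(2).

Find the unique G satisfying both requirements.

G(theta) = -5*theta**2/3 - theta/4 - atan(theta) - 1/2

A candidate passes only if d/dtheta[G] lands on the given G'(theta) exactly.
A general antiderivative is -5*theta**2/3 - theta/4 - atan(theta) - 1 + C.
The condition gives C = -20/3 + atan(2) - (-43/6 + atan(2)) = 1/2.
So G(theta) = -5*theta**2/3 - theta/4 - atan(theta) - 1/2.
Check: d/dtheta[-5*theta**2/3 - theta/4 - atan(theta) - 1/2] = (-40*theta**3 - 3*theta**2 - 40*theta - 15)/(12*theta**2 + 12) = G'(theta).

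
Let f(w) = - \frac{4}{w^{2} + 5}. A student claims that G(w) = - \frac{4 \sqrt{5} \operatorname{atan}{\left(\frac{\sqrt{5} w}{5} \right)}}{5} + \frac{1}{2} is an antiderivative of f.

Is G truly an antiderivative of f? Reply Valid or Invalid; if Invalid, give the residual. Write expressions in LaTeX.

d/dw[G] = - \frac{4}{w^{2} + 5}
This equals f(w) exactly, so the claim holds.

Valid: G'(w) = f(w).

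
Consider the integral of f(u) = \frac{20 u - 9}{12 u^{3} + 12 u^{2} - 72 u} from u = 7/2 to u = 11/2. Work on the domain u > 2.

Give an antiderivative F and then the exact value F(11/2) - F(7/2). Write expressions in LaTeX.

Factor the denominator (12 u \left(u - 2\right) \left(u + 3\right)) and decompose: f = - \frac{23}{60 \left(u + 3\right)} + \frac{31}{120 \left(u - 2\right)} + \frac{1}{8 u}; each piece integrates to a log, atan, or power term.
F(u) = \frac{15 \log{\left(u \right)} + 31 \log{\left(u - 2 \right)} - 46 \log{\left(u + 3 \right)}}{120} is an antiderivative of f.
Check: d/du[\frac{15 \log{\left(u \right)} + 31 \log{\left(u - 2 \right)} - 46 \log{\left(u + 3 \right)}}{120}] = \frac{20 u - 9}{12 u^{3} + 12 u^{2} - 72 u} = f(u).
F(11/2) = - \frac{23 \log{\left(\frac{17}{2} \right)}}{60} + \frac{\log{\left(\frac{11}{2} \right)}}{8} + \frac{31 \log{\left(\frac{7}{2} \right)}}{120}; F(7/2) = - \frac{23 \log{\left(\frac{13}{2} \right)}}{60} + \frac{31 \log{\left(\frac{3}{2} \right)}}{120} + \frac{\log{\left(\frac{7}{2} \right)}}{8}.
Integral = F(11/2) - F(7/2) = - \frac{23 \log{\left(\frac{17}{2} \right)}}{60} - \frac{31 \log{\left(\frac{3}{2} \right)}}{120} + \frac{2 \log{\left(\frac{7}{2} \right)}}{15} + \frac{\log{\left(\frac{11}{2} \right)}}{8} + \frac{23 \log{\left(\frac{13}{2} \right)}}{60}.

Antiderivative: F(u) = \frac{15 \log{\left(u \right)} + 31 \log{\left(u - 2 \right)} - 46 \log{\left(u + 3 \right)}}{120}; value = - \frac{23 \log{\left(\frac{17}{2} \right)}}{60} - \frac{31 \log{\left(\frac{3}{2} \right)}}{120} + \frac{2 \log{\left(\frac{7}{2} \right)}}{15} + \frac{\log{\left(\frac{11}{2} \right)}}{8} + \frac{23 \log{\left(\frac{13}{2} \right)}}{60}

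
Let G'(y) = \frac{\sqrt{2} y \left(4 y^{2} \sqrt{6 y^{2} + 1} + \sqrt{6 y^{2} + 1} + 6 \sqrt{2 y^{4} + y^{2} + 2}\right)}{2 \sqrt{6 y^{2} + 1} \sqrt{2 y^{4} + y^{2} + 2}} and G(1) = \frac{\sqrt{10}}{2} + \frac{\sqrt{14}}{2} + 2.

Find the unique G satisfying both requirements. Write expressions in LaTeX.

Check a candidate G(y) by differentiating: d/dy[G] must match the given G'(y).
A general antiderivative is \sqrt{3 y^{2} + \frac{1}{2}} + \sqrt{y^{4} + \frac{y^{2}}{2} + 1} + C.
The condition gives C = \frac{\sqrt{10}}{2} + \frac{\sqrt{14}}{2} + 2 - (\frac{\sqrt{10}}{2} + \frac{\sqrt{14}}{2}) = 2.
So G(y) = \sqrt{3 y^{2} + \frac{1}{2}} + \sqrt{y^{4} + \frac{y^{2}}{2} + 1} + 2.
Check: d/dy[\sqrt{3 y^{2} + \frac{1}{2}} + \sqrt{y^{4} + \frac{y^{2}}{2} + 1} + 2] = \frac{4 \sqrt{2} y^{3} \sqrt{6 y^{2} + 1} + \sqrt{2} y \sqrt{6 y^{2} + 1} + 6 \sqrt{2} y \sqrt{2 y^{4} + y^{2} + 2}}{2 \sqrt{6 y^{2} + 1} \sqrt{2 y^{4} + y^{2} + 2}}, which equals G'(y).

G(y) = \sqrt{3 y^{2} + \frac{1}{2}} + \sqrt{y^{4} + \frac{y^{2}}{2} + 1} + 2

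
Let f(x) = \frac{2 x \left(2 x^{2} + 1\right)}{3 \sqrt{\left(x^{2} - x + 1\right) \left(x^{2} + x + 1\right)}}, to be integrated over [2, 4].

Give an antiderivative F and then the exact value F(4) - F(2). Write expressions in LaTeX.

Antiderivative: F(x) = \frac{2 \sqrt{x^{4} + x^{2} + 1}}{3}; value = - \frac{2 \sqrt{21}}{3} + \frac{2 \sqrt{273}}{3}

The substitution u = x^{4} + x^{2} + 1 works: f is exactly (dF/du)*(du/dx) for that inner function.
F(x) = \frac{2 \sqrt{x^{4} + x^{2} + 1}}{3} is an antiderivative of f.
Check: d/dx[\frac{2 \sqrt{x^{4} + x^{2} + 1}}{3}] = \frac{4 x^{3} + 2 x}{3 \sqrt{x^{4} + x^{2} + 1}}, which equals f(x).
F(4) = \frac{2 \sqrt{273}}{3}; F(2) = \frac{2 \sqrt{21}}{3}.
Integral = F(4) - F(2) = - \frac{2 \sqrt{21}}{3} + \frac{2 \sqrt{273}}{3}.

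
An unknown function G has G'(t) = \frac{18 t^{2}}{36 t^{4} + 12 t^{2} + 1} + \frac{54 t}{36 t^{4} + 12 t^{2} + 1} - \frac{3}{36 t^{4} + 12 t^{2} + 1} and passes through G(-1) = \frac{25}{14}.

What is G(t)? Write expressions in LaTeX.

Recognize the product-rule pattern: G'(t) = u'v + uv' with u = \frac{1}{2 t^{2} + \frac{1}{3}}, v = - t - \frac{3}{2}, so integration by parts undoes it.
A general antiderivative is \frac{- t - \frac{3}{2}}{2 t^{2} + \frac{1}{3}} + C.
The condition gives C = \frac{25}{14} - (- \frac{3}{14}) = 2.
So G(t) = \frac{24 t^{2} - 6 t - 5}{2 \left(6 t^{2} + 1\right)}.
Check: d/dt[\frac{24 t^{2} - 6 t - 5}{2 \left(6 t^{2} + 1\right)}] = \frac{18 t^{2} + 54 t - 3}{36 t^{4} + 12 t^{2} + 1}, which equals G'(t).

G(t) = \frac{24 t^{2} - 6 t - 5}{2 \left(6 t^{2} + 1\right)}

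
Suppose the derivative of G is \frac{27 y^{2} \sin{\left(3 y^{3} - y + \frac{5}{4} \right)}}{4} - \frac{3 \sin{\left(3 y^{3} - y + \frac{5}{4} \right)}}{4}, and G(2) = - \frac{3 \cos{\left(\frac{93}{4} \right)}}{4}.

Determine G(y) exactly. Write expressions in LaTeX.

G(y) = - \frac{3 \cos{\left(3 y^{3} - y + \frac{5}{4} \right)}}{4}

G'(y) matches the chain-rule pattern g'(h)*h' with inner function h(y) = 3 y^{3} - y + \frac{5}{4}; substituting u = h(y) collapses the integral.
A general antiderivative is - \frac{3 \cos{\left(3 y^{3} - y + \frac{5}{4} \right)}}{4} + C.
The condition gives C = - \frac{3 \cos{\left(\frac{93}{4} \right)}}{4} - (- \frac{3 \cos{\left(\frac{93}{4} \right)}}{4}) = 0.
So G(y) = - \frac{3 \cos{\left(3 y^{3} - y + \frac{5}{4} \right)}}{4}.
Check: d/dy[- \frac{3 \cos{\left(3 y^{3} - y + \frac{5}{4} \right)}}{4}] = \frac{27 y^{2} \sin{\left(3 y^{3} - y + \frac{5}{4} \right)}}{4} - \frac{3 \sin{\left(3 y^{3} - y + \frac{5}{4} \right)}}{4} = G'(y).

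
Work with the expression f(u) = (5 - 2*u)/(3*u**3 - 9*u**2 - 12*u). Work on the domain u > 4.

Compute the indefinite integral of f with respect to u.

F(u) = -5*log(u)/12 - log(u - 4)/20 + 7*log(u + 1)/15 + C

The denominator factors as 3*u*(u - 4)*(u + 1); partial fractions split f into directly integrable pieces: 7/(15*(u + 1)) - 1/(20*(u - 4)) - 5/(12*u).
Check: d/du[-5*log(u)/12 - log(u - 4)/20 + 7*log(u + 1)/15] = (5 - 2*u)/(3*u**3 - 9*u**2 - 12*u) = f(u).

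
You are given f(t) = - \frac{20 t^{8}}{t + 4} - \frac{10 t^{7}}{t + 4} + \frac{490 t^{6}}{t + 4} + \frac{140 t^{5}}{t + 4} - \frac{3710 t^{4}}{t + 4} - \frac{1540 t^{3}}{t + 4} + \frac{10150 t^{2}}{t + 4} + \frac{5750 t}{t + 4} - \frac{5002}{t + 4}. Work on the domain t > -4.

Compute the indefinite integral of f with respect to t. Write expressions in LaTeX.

F(t) = - \frac{5 t^{8}}{2} + 10 t^{7} + 35 t^{6} - 140 t^{5} - \frac{455 t^{4}}{2} + 700 t^{3} + 875 t^{2} - 1250 t - 2 \log{\left(t + 4 \right)} + C

Integrate term by term and add the pieces.
Check: d/dt[- \frac{5 t^{8}}{2} + 10 t^{7} + 35 t^{6} - 140 t^{5} - \frac{455 t^{4}}{2} + 700 t^{3} + 875 t^{2} - 1250 t - 2 \log{\left(t + 4 \right)}] = \frac{- 20 t^{8} - 10 t^{7} + 490 t^{6} + 140 t^{5} - 3710 t^{4} - 1540 t^{3} + 10150 t^{2} + 5750 t - 5002}{t + 4}, which equals f(t).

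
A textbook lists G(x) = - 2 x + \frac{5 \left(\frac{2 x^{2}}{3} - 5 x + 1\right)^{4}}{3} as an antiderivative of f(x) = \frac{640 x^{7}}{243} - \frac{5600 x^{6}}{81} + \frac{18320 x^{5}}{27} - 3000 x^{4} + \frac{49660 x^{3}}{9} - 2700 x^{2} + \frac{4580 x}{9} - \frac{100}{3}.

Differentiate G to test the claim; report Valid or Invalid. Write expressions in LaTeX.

Invalid: d/dx[G] - f = -2, which is not 0.

d/dx[G] = \frac{640 x^{7}}{243} - \frac{5600 x^{6}}{81} + \frac{18320 x^{5}}{27} - 3000 x^{4} + \frac{49660 x^{3}}{9} - 2700 x^{2} + \frac{4580 x}{9} - \frac{106}{3}
d/dx[G] - f(x) = -2 != 0.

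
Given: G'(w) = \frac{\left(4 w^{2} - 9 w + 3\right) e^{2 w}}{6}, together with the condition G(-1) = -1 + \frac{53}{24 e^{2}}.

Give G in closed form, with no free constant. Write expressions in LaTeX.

G'(w) has the shape u'v + uv' for u = \frac{w^{2}}{3} - \frac{13 w}{12} + \frac{19}{24} and v = e^{2 w} — it is the derivative of the product u*v.
A general antiderivative is \frac{\left(8 w^{2} - 26 w + 19\right) e^{2 w}}{24} + C.
The condition gives C = -1 + \frac{53}{24 e^{2}} - (\frac{53}{24 e^{2}}) = -1.
So G(w) = \frac{w^{2} e^{2 w}}{3} - \frac{13 w e^{2 w}}{12} + \frac{19 e^{2 w}}{24} - 1.
Check: d/dw[\frac{w^{2} e^{2 w}}{3} - \frac{13 w e^{2 w}}{12} + \frac{19 e^{2 w}}{24} - 1] = \frac{2 w^{2} e^{2 w}}{3} - \frac{3 w e^{2 w}}{2} + \frac{e^{2 w}}{2}, which equals G'(w).

G(w) = \frac{w^{2} e^{2 w}}{3} - \frac{13 w e^{2 w}}{12} + \frac{19 e^{2 w}}{24} - 1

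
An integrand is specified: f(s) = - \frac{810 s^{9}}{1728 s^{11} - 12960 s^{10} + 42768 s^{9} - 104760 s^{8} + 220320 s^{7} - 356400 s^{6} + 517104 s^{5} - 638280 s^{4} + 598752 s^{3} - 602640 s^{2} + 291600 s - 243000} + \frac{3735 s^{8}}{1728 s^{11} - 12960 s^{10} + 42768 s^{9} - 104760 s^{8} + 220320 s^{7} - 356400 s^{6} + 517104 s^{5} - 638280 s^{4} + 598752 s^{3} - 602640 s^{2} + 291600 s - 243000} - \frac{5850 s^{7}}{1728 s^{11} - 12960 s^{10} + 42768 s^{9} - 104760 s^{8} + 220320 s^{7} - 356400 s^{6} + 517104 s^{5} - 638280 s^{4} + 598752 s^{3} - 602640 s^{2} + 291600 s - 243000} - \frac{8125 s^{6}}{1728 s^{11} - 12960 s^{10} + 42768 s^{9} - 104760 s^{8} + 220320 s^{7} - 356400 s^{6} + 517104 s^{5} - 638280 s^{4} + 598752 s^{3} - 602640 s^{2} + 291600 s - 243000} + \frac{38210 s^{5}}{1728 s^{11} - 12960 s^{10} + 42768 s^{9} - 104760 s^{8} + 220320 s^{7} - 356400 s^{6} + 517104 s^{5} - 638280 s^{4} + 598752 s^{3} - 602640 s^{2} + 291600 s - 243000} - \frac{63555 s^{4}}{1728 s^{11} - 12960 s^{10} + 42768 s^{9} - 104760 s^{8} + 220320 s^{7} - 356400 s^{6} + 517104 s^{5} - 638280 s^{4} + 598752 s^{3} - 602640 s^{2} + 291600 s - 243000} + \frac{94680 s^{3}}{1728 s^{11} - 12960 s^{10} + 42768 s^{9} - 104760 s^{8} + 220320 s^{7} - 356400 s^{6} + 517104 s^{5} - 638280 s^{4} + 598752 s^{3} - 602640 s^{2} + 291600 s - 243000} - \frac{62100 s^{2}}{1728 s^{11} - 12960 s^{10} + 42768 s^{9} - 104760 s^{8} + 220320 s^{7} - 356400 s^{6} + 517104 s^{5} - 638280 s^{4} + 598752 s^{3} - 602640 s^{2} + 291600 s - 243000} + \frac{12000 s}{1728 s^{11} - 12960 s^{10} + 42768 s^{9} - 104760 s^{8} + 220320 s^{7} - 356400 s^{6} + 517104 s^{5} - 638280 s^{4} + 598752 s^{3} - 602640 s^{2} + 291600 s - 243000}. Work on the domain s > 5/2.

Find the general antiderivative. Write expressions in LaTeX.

Integrate term by term and add the pieces.
Check: d/ds[\frac{5 s^{2} \left(3 s - 2\right)^{2} \left(9 s - 20\right)}{216 \left(2 s - 5\right)^{2} \left(s^{4} + 3 s^{2} + 3\right)}] = \frac{- 810 s^{9} + 3735 s^{8} - 5850 s^{7} - 8125 s^{6} + 38210 s^{5} - 63555 s^{4} + 94680 s^{3} - 62100 s^{2} + 12000 s}{1728 s^{11} - 12960 s^{10} + 42768 s^{9} - 104760 s^{8} + 220320 s^{7} - 356400 s^{6} + 517104 s^{5} - 638280 s^{4} + 598752 s^{3} - 602640 s^{2} + 291600 s - 243000}, which equals f(s).

F(s) = \frac{5 s^{2} \left(3 s - 2\right)^{2} \left(9 s - 20\right)}{216 \left(2 s - 5\right)^{2} \left(s^{4} + 3 s^{2} + 3\right)} + C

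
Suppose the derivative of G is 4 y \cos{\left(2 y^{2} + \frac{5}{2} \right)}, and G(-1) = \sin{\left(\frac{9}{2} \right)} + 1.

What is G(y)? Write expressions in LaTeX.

G'(y) matches the chain-rule pattern g'(h)*h' with inner function h(y) = 2 y^{2} + \frac{5}{2}; substituting u = h(y) collapses the integral.
A general antiderivative is \sin{\left(2 y^{2} + \frac{5}{2} \right)} + C.
The condition gives C = \sin{\left(\frac{9}{2} \right)} + 1 - (\sin{\left(\frac{9}{2} \right)}) = 1.
So G(y) = \sin{\left(2 y^{2} + \frac{5}{2} \right)} + 1.
Check: d/dy[\sin{\left(2 y^{2} + \frac{5}{2} \right)} + 1] = 4 y \cos{\left(2 y^{2} + \frac{5}{2} \right)} = G'(y).

G(y) = \sin{\left(2 y^{2} + \frac{5}{2} \right)} + 1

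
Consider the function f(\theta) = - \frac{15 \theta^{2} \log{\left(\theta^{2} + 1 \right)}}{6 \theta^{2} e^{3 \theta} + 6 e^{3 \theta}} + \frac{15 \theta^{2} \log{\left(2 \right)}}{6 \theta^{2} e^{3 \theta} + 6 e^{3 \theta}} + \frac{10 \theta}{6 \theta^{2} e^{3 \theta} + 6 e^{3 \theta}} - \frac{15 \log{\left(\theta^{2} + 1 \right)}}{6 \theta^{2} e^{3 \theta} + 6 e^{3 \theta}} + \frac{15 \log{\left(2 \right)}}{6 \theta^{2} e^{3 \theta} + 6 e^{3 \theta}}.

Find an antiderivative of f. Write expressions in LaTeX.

f has the shape u'v + uv' for u = \frac{5 e^{- 3 \theta}}{6} and v = \log{\left(\frac{\theta^{2}}{2} + \frac{1}{2} \right)} — it is the derivative of the product u*v.
Check: d/d\theta[\frac{5 e^{- 3 \theta} \log{\left(\frac{\theta^{2}}{2} + \frac{1}{2} \right)}}{6}] = \frac{- 15 \theta^{2} \log{\left(\theta^{2} + 1 \right)} + 15 \theta^{2} \log{\left(2 \right)} + 10 \theta - 15 \log{\left(\theta^{2} + 1 \right)} + 15 \log{\left(2 \right)}}{6 \theta^{2} e^{3 \theta} + 6 e^{3 \theta}}, which equals f(\theta).

An antiderivative is F(\theta) = \frac{5 e^{- 3 \theta} \log{\left(\frac{\theta^{2}}{2} + \frac{1}{2} \right)}}{6}.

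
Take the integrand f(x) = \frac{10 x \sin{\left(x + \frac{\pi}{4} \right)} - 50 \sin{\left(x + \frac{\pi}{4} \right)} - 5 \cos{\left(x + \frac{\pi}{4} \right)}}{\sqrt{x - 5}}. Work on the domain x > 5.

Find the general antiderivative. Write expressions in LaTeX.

f has the shape u'v + uv' for u = - 10 \sqrt{x - 5} and v = \cos{\left(x + \frac{\pi}{4} \right)} — it is the derivative of the product u*v.
Check: d/dx[- 10 \sqrt{x - 5} \cos{\left(x + \frac{\pi}{4} \right)}] = \frac{10 x \sin{\left(x + \frac{\pi}{4} \right)} - 50 \sin{\left(x + \frac{\pi}{4} \right)} - 5 \cos{\left(x + \frac{\pi}{4} \right)}}{\sqrt{x - 5}} = f(x).

F(x) = - 10 \sqrt{x - 5} \cos{\left(x + \frac{\pi}{4} \right)} + C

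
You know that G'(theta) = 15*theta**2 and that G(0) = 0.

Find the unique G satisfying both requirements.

G(theta) = 5*theta**3

Recover the given G'(theta) by differentiating a candidate G(theta); any mismatch rules it out.
A general antiderivative is 5*theta**3 + C.
The condition gives C = 0 - (0) = 0.
So G(theta) = 5*theta**3.
Check: d/dtheta[5*theta**3] = 15*theta**2 = G'(theta).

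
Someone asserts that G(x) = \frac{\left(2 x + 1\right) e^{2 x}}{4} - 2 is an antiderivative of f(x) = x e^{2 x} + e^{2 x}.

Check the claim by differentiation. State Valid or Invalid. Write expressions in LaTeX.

d/dx[G] = x e^{2 x} + e^{2 x}
This equals f(x) exactly, so the claim holds.

Valid - the claim checks out under differentiation.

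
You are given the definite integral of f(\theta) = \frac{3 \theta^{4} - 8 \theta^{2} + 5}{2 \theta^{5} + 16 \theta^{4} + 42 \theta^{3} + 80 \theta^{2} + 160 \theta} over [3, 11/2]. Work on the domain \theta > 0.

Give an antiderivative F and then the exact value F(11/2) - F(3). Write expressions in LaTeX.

Antiderivative: F(\theta) = \frac{147 \theta \log{\left(\theta \right)} + 8317 \theta \log{\left(\theta + 4 \right)} - 704 \theta \log{\left(\theta^{2} + 5 \right)} - 1024 \sqrt{5} \theta \operatorname{atan}{\left(\frac{\sqrt{5} \theta}{5} \right)} + 588 \log{\left(\theta \right)} + 33268 \log{\left(\theta + 4 \right)} - 2816 \log{\left(\theta^{2} + 5 \right)} - 4096 \sqrt{5} \operatorname{atan}{\left(\frac{\sqrt{5} \theta}{5} \right)} + 18060}{4704 \theta + 18816}; value = - \frac{8317 \log{\left(7 \right)}}{4704} - \frac{32 \sqrt{5} \operatorname{atan}{\left(\frac{11 \sqrt{5}}{10} \right)}}{147} - \frac{22 \log{\left(\frac{141}{4} \right)}}{147} - \frac{1075}{7448} - \frac{\log{\left(3 \right)}}{32} + \frac{\log{\left(\frac{11}{2} \right)}}{32} + \frac{22 \log{\left(14 \right)}}{147} + \frac{32 \sqrt{5} \operatorname{atan}{\left(\frac{3 \sqrt{5}}{5} \right)}}{147} + \frac{8317 \log{\left(\frac{19}{2} \right)}}{4704}

The denominator factors as 2 \theta \left(\theta + 4\right)^{2} \left(\theta^{2} + 5\right); partial fractions split f into directly integrable pieces: - \frac{4 \left(11 \theta + 40\right)}{147 \left(\theta^{2} + 5\right)} + \frac{8317}{4704 \left(\theta + 4\right)} - \frac{215}{56 \left(\theta + 4\right)^{2}} + \frac{1}{32 \theta}.
F(\theta) = \frac{147 \theta \log{\left(\theta \right)} + 8317 \theta \log{\left(\theta + 4 \right)} - 704 \theta \log{\left(\theta^{2} + 5 \right)} - 1024 \sqrt{5} \theta \operatorname{atan}{\left(\frac{\sqrt{5} \theta}{5} \right)} + 588 \log{\left(\theta \right)} + 33268 \log{\left(\theta + 4 \right)} - 2816 \log{\left(\theta^{2} + 5 \right)} - 4096 \sqrt{5} \operatorname{atan}{\left(\frac{\sqrt{5} \theta}{5} \right)} + 18060}{4704 \theta + 18816} is an antiderivative of f.
Check: d/d\theta[\frac{147 \theta \log{\left(\theta \right)} + 8317 \theta \log{\left(\theta + 4 \right)} - 704 \theta \log{\left(\theta^{2} + 5 \right)} - 1024 \sqrt{5} \theta \operatorname{atan}{\left(\frac{\sqrt{5} \theta}{5} \right)} + 588 \log{\left(\theta \right)} + 33268 \log{\left(\theta + 4 \right)} - 2816 \log{\left(\theta^{2} + 5 \right)} - 4096 \sqrt{5} \operatorname{atan}{\left(\frac{\sqrt{5} \theta}{5} \right)} + 18060}{4704 \theta + 18816}] = \frac{3 \theta^{4} - 8 \theta^{2} + 5}{2 \theta^{5} + 16 \theta^{4} + 42 \theta^{3} + 80 \theta^{2} + 160 \theta} = f(\theta).
F(11/2) = - \frac{32 \sqrt{5} \operatorname{atan}{\left(\frac{11 \sqrt{5}}{10} \right)}}{147} - \frac{22 \log{\left(\frac{141}{4} \right)}}{147} + \frac{\log{\left(\frac{11}{2} \right)}}{32} + \frac{215}{532} + \frac{8317 \log{\left(\frac{19}{2} \right)}}{4704}; F(3) = - \frac{32 \sqrt{5} \operatorname{atan}{\left(\frac{3 \sqrt{5}}{5} \right)}}{147} - \frac{22 \log{\left(14 \right)}}{147} + \frac{\log{\left(3 \right)}}{32} + \frac{215}{392} + \frac{8317 \log{\left(7 \right)}}{4704}.
Integral = F(11/2) - F(3) = - \frac{8317 \log{\left(7 \right)}}{4704} - \frac{32 \sqrt{5} \operatorname{atan}{\left(\frac{11 \sqrt{5}}{10} \right)}}{147} - \frac{22 \log{\left(\frac{141}{4} \right)}}{147} - \frac{1075}{7448} - \frac{\log{\left(3 \right)}}{32} + \frac{\log{\left(\frac{11}{2} \right)}}{32} + \frac{22 \log{\left(14 \right)}}{147} + \frac{32 \sqrt{5} \operatorname{atan}{\left(\frac{3 \sqrt{5}}{5} \right)}}{147} + \frac{8317 \log{\left(\frac{19}{2} \right)}}{4704}.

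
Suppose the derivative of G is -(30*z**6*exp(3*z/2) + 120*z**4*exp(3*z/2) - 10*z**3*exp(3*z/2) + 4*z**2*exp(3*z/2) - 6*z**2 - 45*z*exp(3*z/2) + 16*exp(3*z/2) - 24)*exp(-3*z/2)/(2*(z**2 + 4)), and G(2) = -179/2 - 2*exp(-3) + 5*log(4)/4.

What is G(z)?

The proposed G(z) is checked by its d/dz: the result must match the given G'(z).
A general antiderivative is -3*z**5 + 5*z**2/2 - 2*z + 5*log(z**2/2 + 2)/4 - 2*exp(-3*z/2) + C.
The condition gives C = -179/2 - 2*exp(-3) + 5*log(4)/4 - (-90 - 2*exp(-3) + 5*log(4)/4) = 1/2.
So G(z) = -3*z**5 + 5*z**2/2 - 2*z + 5*log(z**2/2 + 2)/4 + 1/2 - 2*exp(-3*z/2).
Check: d/dz[-3*z**5 + 5*z**2/2 - 2*z + 5*log(z**2/2 + 2)/4 + 1/2 - 2*exp(-3*z/2)] = (-30*z**6*exp(3*z/2) - 120*z**4*exp(3*z/2) + 10*z**3*exp(3*z/2) - 4*z**2*exp(3*z/2) + 6*z**2 + 45*z*exp(3*z/2) - 16*exp(3*z/2) + 24)/(2*z**2*exp(3*z/2) + 8*exp(3*z/2)), which equals G'(z).

G(z) = -3*z**5 + 5*z**2/2 - 2*z + 5*log(z**2/2 + 2)/4 + 1/2 - 2*exp(-3*z/2)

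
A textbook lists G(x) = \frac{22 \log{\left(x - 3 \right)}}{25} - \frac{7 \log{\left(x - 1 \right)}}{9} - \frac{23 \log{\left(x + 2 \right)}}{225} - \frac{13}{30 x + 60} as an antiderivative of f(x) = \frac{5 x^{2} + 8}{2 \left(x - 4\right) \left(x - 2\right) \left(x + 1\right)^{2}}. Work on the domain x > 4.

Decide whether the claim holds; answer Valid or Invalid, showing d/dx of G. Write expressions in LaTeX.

Invalid: d/dx[G] - f = \frac{- 10 x^{5} - 5 x^{4} - 12 x^{3} + 113 x^{2} + 242 x + 8}{2 x^{8} - 8 x^{7} - 24 x^{6} + 84 x^{5} + 126 x^{4} - 252 x^{3} - 296 x^{2} + 176 x + 192}, which is not 0.

d/dx[G] = \frac{5 x^{2} + 10 x + 13}{2 x^{4} - 18 x^{2} - 8 x + 24}
d/dx[G] - f(x) = \frac{- 10 x^{5} - 5 x^{4} - 12 x^{3} + 113 x^{2} + 242 x + 8}{2 x^{8} - 8 x^{7} - 24 x^{6} + 84 x^{5} + 126 x^{4} - 252 x^{3} - 296 x^{2} + 176 x + 192} != 0.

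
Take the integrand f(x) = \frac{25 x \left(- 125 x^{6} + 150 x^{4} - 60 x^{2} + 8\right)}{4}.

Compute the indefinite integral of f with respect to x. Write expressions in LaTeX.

F(x) = - \frac{5 \left(5 x^{2} - 2\right)^{4}}{32} + C

The substitution u = \frac{5 x^{2}}{2} - 1 works: f is exactly (dF/du)*(du/dx) for that inner function.
Check: d/dx[- \frac{5 \left(5 x^{2} - 2\right)^{4}}{32}] = - \frac{3125 x^{7}}{4} + \frac{1875 x^{5}}{2} - 375 x^{3} + 50 x, which equals f(x).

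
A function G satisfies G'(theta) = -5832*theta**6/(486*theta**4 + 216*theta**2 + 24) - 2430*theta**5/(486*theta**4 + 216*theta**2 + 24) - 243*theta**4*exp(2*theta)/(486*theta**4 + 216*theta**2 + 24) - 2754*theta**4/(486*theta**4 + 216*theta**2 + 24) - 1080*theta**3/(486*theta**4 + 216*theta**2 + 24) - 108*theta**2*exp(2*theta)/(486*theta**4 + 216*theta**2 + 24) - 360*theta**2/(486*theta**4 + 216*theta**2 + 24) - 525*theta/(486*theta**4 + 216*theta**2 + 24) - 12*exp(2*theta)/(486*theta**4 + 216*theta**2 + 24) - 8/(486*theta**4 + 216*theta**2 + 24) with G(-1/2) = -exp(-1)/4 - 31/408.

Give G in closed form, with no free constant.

G(theta) = -4*theta**3 - 5*theta**2/2 - theta/3 - exp(2*theta)/4 - 1 + 5/(12*theta**2 + 8/3)

Integrate term by term and add the pieces.
A general antiderivative is -4*theta**3 - 5*theta**2/2 - theta/3 - exp(2*theta)/4 + 5/(4*(3*theta**2 + 2/3)) + C.
The condition gives C = -exp(-1)/4 - 31/408 - (377/408 - exp(-1)/4) = -1.
So G(theta) = -4*theta**3 - 5*theta**2/2 - theta/3 - exp(2*theta)/4 - 1 + 5/(12*theta**2 + 8/3).
Check: d/dtheta[-4*theta**3 - 5*theta**2/2 - theta/3 - exp(2*theta)/4 - 1 + 5/(12*theta**2 + 8/3)] = (-5832*theta**6 - 2430*theta**5 - 243*theta**4*exp(2*theta) - 2754*theta**4 - 1080*theta**3 - 108*theta**2*exp(2*theta) - 360*theta**2 - 525*theta - 12*exp(2*theta) - 8)/(486*theta**4 + 216*theta**2 + 24), which equals G'(theta).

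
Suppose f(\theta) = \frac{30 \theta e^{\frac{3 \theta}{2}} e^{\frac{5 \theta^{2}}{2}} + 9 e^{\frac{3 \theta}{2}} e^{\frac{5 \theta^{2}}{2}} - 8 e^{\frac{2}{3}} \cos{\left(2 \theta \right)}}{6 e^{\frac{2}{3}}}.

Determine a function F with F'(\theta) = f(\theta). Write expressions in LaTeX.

Check any antiderivative F(\theta) by computing F'(\theta) and comparing it with f(\theta).
Check: d/d\theta[\frac{3 e^{\frac{5 \theta^{2}}{2} + \frac{3 \theta}{2} - \frac{2}{3}} - 2 \sin{\left(2 \theta \right)}}{3}] = \frac{5 \theta e^{\frac{3 \theta}{2}} e^{\frac{5 \theta^{2}}{2}}}{e^{\frac{2}{3}}} + \frac{3 e^{\frac{3 \theta}{2}} e^{\frac{5 \theta^{2}}{2}}}{2 e^{\frac{2}{3}}} - \frac{4 \cos{\left(2 \theta \right)}}{3}, which equals f(\theta).

An antiderivative is F(\theta) = \frac{3 e^{\frac{5 \theta^{2}}{2} + \frac{3 \theta}{2} - \frac{2}{3}} - 2 \sin{\left(2 \theta \right)}}{3}.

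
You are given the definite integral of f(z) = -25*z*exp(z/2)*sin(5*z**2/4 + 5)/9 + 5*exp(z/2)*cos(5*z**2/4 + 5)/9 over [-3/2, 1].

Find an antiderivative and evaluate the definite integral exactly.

Recognize the product-rule pattern: f = u'v + uv' with u = 10*cos(5*z**2/4 + 5)/9, v = exp(z/2), so integration by parts undoes it.
F(z) = 10*exp(z/2)*cos(5*z**2/4 + 5)/9 is an antiderivative of f.
Check: d/dz[10*exp(z/2)*cos(5*z**2/4 + 5)/9] = -25*z*exp(z/2)*sin(5*z**2/4 + 5)/9 + 5*exp(z/2)*cos(5*z**2/4 + 5)/9 = f(z).
F(1) = 10*exp(1/2)*cos(25/4)/9; F(-3/2) = 10*exp(-3/4)*cos(125/16)/9.
Integral = F(1) - F(-3/2) = -10*exp(-3/4)*cos(125/16)/9 + 10*exp(1/2)*cos(25/4)/9.

Antiderivative: F(z) = 10*exp(z/2)*cos(5*z**2/4 + 5)/9; value = -10*exp(-3/4)*cos(125/16)/9 + 10*exp(1/2)*cos(25/4)/9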